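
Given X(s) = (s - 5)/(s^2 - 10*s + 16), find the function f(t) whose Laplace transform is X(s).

Rewrite the denominator: s^2 - 10*s + 16 = (s - 5)^2 - 9.
The form in (s - 5) signals a first-shifting-theorem factor e^(5t).
Since L{cosh(3t)} = s/(s^2 - 9), the inverse is e^(5*t)*cosh(3*t).

f(t) = exp(5*t)*cosh(3*t)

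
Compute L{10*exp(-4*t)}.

10/(s + 4)

L{10} = 10/s.
By the first shifting theorem, multiplying by e^(-4t) replaces s with s + 4.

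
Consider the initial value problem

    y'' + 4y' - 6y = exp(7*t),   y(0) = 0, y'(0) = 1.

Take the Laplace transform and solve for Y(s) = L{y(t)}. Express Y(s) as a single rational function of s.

Y(s) = (s - 6)/(s^3 - 3*s^2 - 34*s + 42)

Transform both sides with L{·}.
The derivative rules (L{y''} = s^2 Y - s·y(0) - y'(0) and L{y'} = sY - y(0), with y(0) = 0, y'(0) = 1) turn the left side into (s^2 + 4*s - 6)Y - (1).
The right side is L{exp(7*t)} = 1/(s - 7).
So (s^2 + 4*s - 6)Y = 1/(s - 7) + (1).
Divide through and combine into a single rational function.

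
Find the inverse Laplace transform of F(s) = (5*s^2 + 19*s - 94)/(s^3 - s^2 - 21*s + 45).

Factor the denominator: s^3 - s^2 - 21*s + 45 = (s - 3)^2*(s + 5).
Partial fraction decomposition gives [6/(s - 3)] + [(s - 3)^(-2)] + [-1/(s + 5)].
Invert each term: 6/(s - 3) ↔ 6e^(3t); 1/(s - 3)^2 ↔ t·e^(3t); -1/(s + 5) ↔ -e^(-5t).

t*exp(3*t) + 6*exp(3*t) - exp(-5*t)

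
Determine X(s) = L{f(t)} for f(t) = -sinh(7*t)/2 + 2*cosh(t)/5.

X(s) = 2*s/(5*(s^2 - 1)) - 7/(2*(s^2 - 49))

Apply the Laplace transform termwise.
(2/5)·[L{cosh(t)} = s/(s^2 - 1)]; (-1/2)·[L{sinh(7t)} = 7/(s^2 - 49)].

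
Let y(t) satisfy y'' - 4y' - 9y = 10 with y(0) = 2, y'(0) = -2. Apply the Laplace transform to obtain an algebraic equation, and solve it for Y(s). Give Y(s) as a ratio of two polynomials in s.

Y(s) = (2*s^2 - 10*s + 10)/(s^3 - 4*s^2 - 9*s)

Apply the Laplace transform to the equation.
With L{y''} = s^2 Y - s·y(0) - y'(0) and L{y'} = sY - y(0), with y(0) = 2, y'(0) = -2: the LHS transforms to (s^2 - 4*s - 9)Y - (2*s - 10).
The right side is L{10} = 10/s.
So (s^2 - 4*s - 9)Y = 10/s + (2*s - 10).
Divide through and combine into a single rational function.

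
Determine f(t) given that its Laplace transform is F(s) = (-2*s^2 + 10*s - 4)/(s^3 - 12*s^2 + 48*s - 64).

Factor the denominator: s^3 - 12*s^2 + 48*s - 64 = (s - 4)^3.
Partial fraction decomposition gives [-2/(s - 4)] + [-6/(s - 4)^2] + [4/(s - 4)^3].
Invert each term: -2/(s - 4) ↔ -2e^(4t); -6/(s - 4)^2 ↔ -6t·e^(4t); 4/(s - 4)^3 ↔ (2)t^2·e^(4t).

f(t) = 2*t^2*exp(4*t) - 6*t*exp(4*t) - 2*exp(4*t)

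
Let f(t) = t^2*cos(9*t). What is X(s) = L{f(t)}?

L{cos(9t)} = s/(s^2 + 81).
Then apply L{t^2·g(t)} = (-1)^2 d^2/ds^2[G(s)] with G(s) = s/(s^2 + 81):
differentiating 2 times and applying the sign gives 2*s*(s^2 - 243)/(s^2 + 81)^3.

X(s) = 2*s*(s^2 - 243)/(s^2 + 81)^3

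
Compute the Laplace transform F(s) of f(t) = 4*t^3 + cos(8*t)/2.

F(s) = s/(2*(s^2 + 64)) + 24/s^4

By linearity of the Laplace transform, transform each term separately.
(1/2)·[L{cos(8t)} = s/(s^2 + 64)]; (4)·[L{t^3} = 3!/s^4 = 6/s^4].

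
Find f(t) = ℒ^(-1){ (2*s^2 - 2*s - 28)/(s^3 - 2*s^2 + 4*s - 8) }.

Factor the denominator: s^3 - 2*s^2 + 4*s - 8 = (s - 2)*(s^2 + 4).
Partial fraction decomposition gives [-3/(s - 2)] + [5*s/(s^2 + 4)] + [8/(s^2 + 4)].
Invert each term: -3/(s - 2) ↔ -3e^(2t); 5·s/(s^2 + 4) ↔ 5cos(2t); 4·2/(s^2 + 4) ↔ 4sin(2t).

f(t) = -3*exp(2*t) + 4*sin(2*t) + 5*cos(2*t)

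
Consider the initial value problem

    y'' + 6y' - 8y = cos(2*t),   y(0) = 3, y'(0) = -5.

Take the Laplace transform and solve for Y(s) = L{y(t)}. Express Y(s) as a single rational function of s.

Y(s) = (3*s^3 + 13*s^2 + 13*s + 52)/(s^4 + 6*s^3 - 4*s^2 + 24*s - 32)

Take the Laplace transform of both sides.
With L{y''} = s^2 Y - s·y(0) - y'(0) and L{y'} = sY - y(0), with y(0) = 3, y'(0) = -5: the LHS transforms to (s^2 + 6*s - 8)Y - (3*s + 13).
The right side is L{cos(2*t)} = s/(s^2 + 4).
So (s^2 + 6*s - 8)Y = s/(s^2 + 4) + (3*s + 13).
Isolate Y and clear denominators.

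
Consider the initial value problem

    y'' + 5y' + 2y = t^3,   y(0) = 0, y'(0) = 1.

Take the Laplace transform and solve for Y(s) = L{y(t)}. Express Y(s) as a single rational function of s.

Transform both sides with L{·}.
With L{y''} = s^2 Y - s·y(0) - y'(0) and L{y'} = sY - y(0), with y(0) = 0, y'(0) = 1: the LHS transforms to (s^2 + 5*s + 2)Y - (1).
The right side is L{t^3} = 6/s^4.
So (s^2 + 5*s + 2)Y = 6/s^4 + (1).
Isolate Y and clear denominators.

Y(s) = (s^4 + 6)/(s^6 + 5*s^5 + 2*s^4)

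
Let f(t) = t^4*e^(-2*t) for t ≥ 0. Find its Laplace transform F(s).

F(s) = 24/(s + 2)^5

L{t^4} = 4!/s^5 = 24/s^5.
By the first shifting theorem, multiplying by e^(-2t) replaces s with s + 2.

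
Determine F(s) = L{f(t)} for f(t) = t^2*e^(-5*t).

F(s) = 2/(s + 5)^3

L{e^(-5t)} = 1/(s + 5).
Then apply L{t^2·g(t)} = (-1)^2 d^2/ds^2[G(s)] with G(s) = 1/(s + 5):
differentiating 2 times and applying the sign gives 2/(s + 5)^3.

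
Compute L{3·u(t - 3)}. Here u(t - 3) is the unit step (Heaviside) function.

3*exp(-3*s)/s

By the second shifting theorem, L{u(t - c)·g(t - c)} = e^(-cs)·H(s) with c = 3 and H(s) = L{g(t)}.
L{3} = 3/s.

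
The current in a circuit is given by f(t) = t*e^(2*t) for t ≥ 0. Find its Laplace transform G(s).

L{e^(2t)} = 1/(s - 2).
Then apply L{t·g(t)} = -d/ds[H(s)] with H(s) = 1/(s - 2):
differentiating 1 time and applying the sign gives (s - 2)^(-2).

G(s) = (s - 2)^(-2)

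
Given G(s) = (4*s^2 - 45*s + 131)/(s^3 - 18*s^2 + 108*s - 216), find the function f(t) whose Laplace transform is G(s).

f(t) = 5*t^2*exp(6*t)/2 + 3*t*exp(6*t) + 4*exp(6*t)

Factor the denominator: s^3 - 18*s^2 + 108*s - 216 = (s - 6)^3.
Partial fraction decomposition gives [4/(s - 6)] + [3/(s - 6)^2] + [5/(s - 6)^3].
Invert each term: 4/(s - 6) ↔ 4e^(6t); 3/(s - 6)^2 ↔ 3t·e^(6t); 5/(s - 6)^3 ↔ (5/2)t^2·e^(6t).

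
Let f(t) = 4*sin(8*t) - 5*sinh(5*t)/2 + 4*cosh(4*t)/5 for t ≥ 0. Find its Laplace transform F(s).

F(s) = 4*s/(5*(s^2 - 16)) + 32/(s^2 + 64) - 25/(2*(s^2 - 25))

By linearity of the Laplace transform, transform each term separately.
(-5/2)·[L{sinh(5t)} = 5/(s^2 - 25)]; (4/5)·[L{cosh(4t)} = s/(s^2 - 16)]; (4)·[L{sin(8t)} = 8/(s^2 + 64)].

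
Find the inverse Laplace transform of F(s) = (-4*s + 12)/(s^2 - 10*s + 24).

-6*exp(6*t) + 2*exp(4*t)

Factor the denominator: s^2 - 10*s + 24 = (s - 6)*(s - 4).
Partial fraction decomposition gives [-6/(s - 6)] + [2/(s - 4)].
Invert each term: -6/(s - 6) ↔ -6e^(6t); 2/(s - 4) ↔ 2e^(4t).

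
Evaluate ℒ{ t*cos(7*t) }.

L{cos(7t)} = s/(s^2 + 49).
Then apply L{t·g(t)} = -d/ds[G(s)] with G(s) = s/(s^2 + 49):
differentiating 1 time and applying the sign gives (s - 7)*(s + 7)/(s^2 + 49)^2.

(s - 7)*(s + 7)/(s^2 + 49)^2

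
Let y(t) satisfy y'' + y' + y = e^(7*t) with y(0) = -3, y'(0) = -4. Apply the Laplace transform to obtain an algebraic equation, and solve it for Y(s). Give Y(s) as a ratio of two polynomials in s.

Y(s) = (-3*s^2 + 14*s + 50)/(s^3 - 6*s^2 - 6*s - 7)

Transform both sides with L{·}.
Using L{y''} = s^2 Y - s·y(0) - y'(0) and L{y'} = sY - y(0), with y(0) = -3, y'(0) = -4, the left side becomes (s^2 + s + 1)Y - (-3*s - 7).
The right side is L{e^(7*t)} = 1/(s - 7).
So (s^2 + s + 1)Y = 1/(s - 7) + (-3*s - 7).
Isolate Y and clear denominators.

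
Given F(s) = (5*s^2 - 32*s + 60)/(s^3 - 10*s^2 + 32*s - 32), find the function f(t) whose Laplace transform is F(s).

Factor the denominator: s^3 - 10*s^2 + 32*s - 32 = (s - 4)^2*(s - 2).
Partial fraction decomposition gives [1/(s - 4)] + [6/(s - 4)^2] + [4/(s - 2)].
Invert each term: 1/(s - 4) ↔ e^(4t); 6/(s - 4)^2 ↔ 6t·e^(4t); 4/(s - 2) ↔ 4e^(2t).

f(t) = 6*t*exp(4*t) + exp(4*t) + 4*exp(2*t)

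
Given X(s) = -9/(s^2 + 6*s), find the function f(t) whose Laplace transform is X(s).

Rewrite the denominator: s^2 + 6*s = (s + 3)^2 - 9.
The form in (s + 3) signals a first-shifting-theorem factor e^(-3t).
Since L{sinh(3t)} = 3/(s^2 - 9), the inverse is e^(-3*t)*sinh(3*t), scaled by -3.

f(t) = -3*exp(-3*t)*sinh(3*t)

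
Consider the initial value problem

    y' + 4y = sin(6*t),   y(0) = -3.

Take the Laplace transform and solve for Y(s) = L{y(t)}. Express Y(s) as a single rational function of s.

Y(s) = (-3*s^2 - 102)/(s^3 + 4*s^2 + 36*s + 144)

Apply the Laplace transform to the equation.
The derivative rules (L{y'} = sY - y(0) = sY - (-3)) turn the left side into (s + 4)Y - (-3).
The right side is L{sin(6*t)} = 6/(s^2 + 36).
So (s + 4)Y = 6/(s^2 + 36) + (-3).
Divide through and combine into a single rational function.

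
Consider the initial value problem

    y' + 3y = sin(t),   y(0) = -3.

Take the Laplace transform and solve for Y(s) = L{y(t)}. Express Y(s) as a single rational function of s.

Y(s) = (-3*s^2 - 2)/(s^3 + 3*s^2 + s + 3)

Transform both sides with L{·}.
Using L{y'} = sY - y(0) = sY - (-3), the left side becomes (s + 3)Y - (-3).
The right side is L{sin(t)} = 1/(s^2 + 1).
So (s + 3)Y = 1/(s^2 + 1) + (-3).
Divide through and combine into a single rational function.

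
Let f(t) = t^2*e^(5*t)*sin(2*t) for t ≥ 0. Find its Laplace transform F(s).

L{sin(2t)} = 2/(s^2 + 4).
Multiplying by e^(5t) shifts s → s - 5, so L{e^(5*t)*sin(2*t)} = 2/((s - 5)^2 + 4).
Then apply L{t^2·g(t)} = (-1)^2 d^2/ds^2[G(s)] with G(s) = 2/((s - 5)^2 + 4):
differentiating 2 times and applying the sign gives 4*(3*s^2 - 30*s + 71)/(s^2 - 10*s + 29)^3.

F(s) = 4*(3*s^2 - 30*s + 71)/(s^2 - 10*s + 29)^3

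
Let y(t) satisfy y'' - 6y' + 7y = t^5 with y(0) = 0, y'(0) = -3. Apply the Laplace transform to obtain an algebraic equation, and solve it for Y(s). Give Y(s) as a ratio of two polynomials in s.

Y(s) = (-3*s^6 + 120)/(s^8 - 6*s^7 + 7*s^6)

Transform both sides with L{·}.
Using L{y''} = s^2 Y - s·y(0) - y'(0) and L{y'} = sY - y(0), with y(0) = 0, y'(0) = -3, the left side becomes (s^2 - 6*s + 7)Y - (-3).
The right side is L{t^5} = 120/s^6.
So (s^2 - 6*s + 7)Y = 120/s^6 + (-3).
Divide through and combine into a single rational function.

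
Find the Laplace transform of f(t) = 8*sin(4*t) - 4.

32/(s^2 + 16) - 4/s

The transform is linear, so treat each term independently.
(8)·[L{sin(4t)} = 4/(s^2 + 16)]; L{-4} = -4/s.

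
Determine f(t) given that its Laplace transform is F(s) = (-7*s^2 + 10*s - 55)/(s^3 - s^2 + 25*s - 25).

f(t) = -2*exp(t) + sin(5*t) - 5*cos(5*t)

Factor the denominator: s^3 - s^2 + 25*s - 25 = (s - 1)*(s^2 + 25).
Partial fraction decomposition gives [-2/(s - 1)] + [-5*s/(s^2 + 25)] + [5/(s^2 + 25)].
Invert each term: -2/(s - 1) ↔ -2e^(t); -5·s/(s^2 + 25) ↔ -5cos(5t); 1·5/(s^2 + 25) ↔ sin(5t).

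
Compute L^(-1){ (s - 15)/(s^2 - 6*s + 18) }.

Complete the square in the denominator: s^2 - 6*s + 18 = (s - 3)^2 + 3^2.
Split the numerator to match: s - 15 = 1·(s - 3) - 4·3.
Invert each term: 1·(s - 3)/((s - 3)^2 + 9) ↔ e^(3t)cos(3t); -4·3/((s - 3)^2 + 9) ↔ -4e^(3t)sin(3t).

-4*exp(3*t)*sin(3*t) + exp(3*t)*cos(3*t)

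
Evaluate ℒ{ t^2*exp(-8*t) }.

2/(s + 8)^3

L{e^(-8t)} = 1/(s + 8).
Then apply L{t^2·g(t)} = (-1)^2 d^2/ds^2[G(s)] with G(s) = 1/(s + 8):
differentiating 2 times and applying the sign gives 2/(s + 8)^3.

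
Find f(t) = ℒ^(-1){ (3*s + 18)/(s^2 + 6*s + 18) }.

Complete the square in the denominator: s^2 + 6*s + 18 = (s + 3)^2 + 3^2.
Split the numerator to match: 3*s + 18 = 3·(s + 3) + 3·3.
Invert each term: 3·(s + 3)/((s + 3)^2 + 9) ↔ 3e^(-3t)cos(3t); 3·3/((s + 3)^2 + 9) ↔ 3e^(-3t)sin(3t).

f(t) = 3*exp(-3*t)*sin(3*t) + 3*exp(-3*t)*cos(3*t)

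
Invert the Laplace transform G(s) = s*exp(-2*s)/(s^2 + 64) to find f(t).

The factor e^(-2s) signals a time shift by c = 2 (second shifting theorem).
L{cos(8t)} = s/(s^2 + 64), so L^-1{s/(s^2 + 64)} = cos(8*t).
Hence the inverse is u(t - 2) times that function evaluated at t - 2.

f(t) = Heaviside(t - 2)*(cos(8*t - 16))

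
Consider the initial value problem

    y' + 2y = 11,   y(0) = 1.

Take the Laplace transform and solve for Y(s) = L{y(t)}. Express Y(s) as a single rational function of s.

Apply the Laplace transform to the equation.
Using L{y'} = sY - y(0) = sY - 1, the left side becomes (s + 2)Y - (1).
The right side is L{11} = 11/s.
So (s + 2)Y = 11/s + (1).
Divide through and combine into a single rational function.

Y(s) = (s + 11)/(s^2 + 2*s)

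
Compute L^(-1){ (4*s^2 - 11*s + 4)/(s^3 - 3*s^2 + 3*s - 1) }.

Factor the denominator: s^3 - 3*s^2 + 3*s - 1 = (s - 1)^3.
Partial fraction decomposition gives [4/(s - 1)] + [-3/(s - 1)^2] + [-3/(s - 1)^3].
Invert each term: 4/(s - 1) ↔ 4e^(t); -3/(s - 1)^2 ↔ -3t·e^(t); -3/(s - 1)^3 ↔ (-3/2)t^2·e^(t).

-3*t^2*exp(t)/2 - 3*t*exp(t) + 4*exp(t)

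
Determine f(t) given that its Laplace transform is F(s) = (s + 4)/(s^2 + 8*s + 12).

Rewrite the denominator: s^2 + 8*s + 12 = (s + 4)^2 - 4.
The form in (s + 4) signals a first-shifting-theorem factor e^(-4t).
Since L{cosh(2t)} = s/(s^2 - 4), the inverse is e^(-4*t)*cosh(2*t).

f(t) = exp(-4*t)*cosh(2*t)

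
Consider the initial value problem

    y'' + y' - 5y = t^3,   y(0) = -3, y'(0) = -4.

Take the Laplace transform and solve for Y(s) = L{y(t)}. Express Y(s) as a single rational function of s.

Laplace-transform each side.
With L{y''} = s^2 Y - s·y(0) - y'(0) and L{y'} = sY - y(0), with y(0) = -3, y'(0) = -4: the LHS transforms to (s^2 + s - 5)Y - (-3*s - 7).
The right side is L{t^3} = 6/s^4.
So (s^2 + s - 5)Y = 6/s^4 + (-3*s - 7).
Divide through and combine into a single rational function.

Y(s) = (-3*s^5 - 7*s^4 + 6)/(s^6 + s^5 - 5*s^4)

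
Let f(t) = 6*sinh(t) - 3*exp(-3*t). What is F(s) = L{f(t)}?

F(s) = 6/(s^2 - 1) - 3/(s + 3)

By linearity of the Laplace transform, transform each term separately.
(6)·[L{sinh(t)} = 1/(s^2 - 1)]; (-3)·[L{e^(-3t)} = 1/(s + 3)].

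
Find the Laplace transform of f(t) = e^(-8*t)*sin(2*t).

2/((s + 8)^2 + 4)

L{sin(2t)} = 2/(s^2 + 4).
By the first shifting theorem, multiplying by e^(-8t) replaces s with s + 8.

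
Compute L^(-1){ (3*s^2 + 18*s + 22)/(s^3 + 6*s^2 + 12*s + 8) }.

-t^2*exp(-2*t) + 6*t*exp(-2*t) + 3*exp(-2*t)

Factor the denominator: s^3 + 6*s^2 + 12*s + 8 = (s + 2)^3.
Partial fraction decomposition gives [3/(s + 2)] + [6/(s + 2)^2] + [-2/(s + 2)^3].
Invert each term: 3/(s + 2) ↔ 3e^(-2t); 6/(s + 2)^2 ↔ 6t·e^(-2t); -2/(s + 2)^3 ↔ (-1)t^2·e^(-2t).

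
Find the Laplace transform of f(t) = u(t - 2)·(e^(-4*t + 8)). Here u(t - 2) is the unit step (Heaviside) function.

By the second shifting theorem, L{u(t - c)·g(t - c)} = e^(-cs)·G(s) with c = 2 and G(s) = L{g(t)}.
L{e^(-4t)} = 1/(s + 4).

exp(-2*s)/(s + 4)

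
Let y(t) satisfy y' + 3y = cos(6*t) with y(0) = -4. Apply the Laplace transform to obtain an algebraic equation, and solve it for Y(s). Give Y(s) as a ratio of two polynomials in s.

Take the Laplace transform of both sides.
The derivative rules (L{y'} = sY - y(0) = sY - (-4)) turn the left side into (s + 3)Y - (-4).
The right side is L{cos(6*t)} = s/(s^2 + 36).
So (s + 3)Y = s/(s^2 + 36) + (-4).
Solve for Y(s) and write it as one ratio of polynomials.

Y(s) = (-4*s^2 + s - 144)/(s^3 + 3*s^2 + 36*s + 108)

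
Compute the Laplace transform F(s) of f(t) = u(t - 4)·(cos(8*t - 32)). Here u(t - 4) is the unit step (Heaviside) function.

F(s) = s*exp(-4*s)/(s^2 + 64)

By the second shifting theorem, L{u(t - c)·g(t - c)} = e^(-cs)·G(s) with c = 4 and G(s) = L{g(t)}.
L{cos(8t)} = s/(s^2 + 64).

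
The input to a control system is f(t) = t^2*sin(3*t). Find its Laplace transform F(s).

F(s) = 18*(s^2 - 3)/(s^2 + 9)^3

L{sin(3t)} = 3/(s^2 + 9).
Then apply L{t^2·g(t)} = (-1)^2 d^2/ds^2[G(s)] with G(s) = 3/(s^2 + 9):
differentiating 2 times and applying the sign gives 18*(s^2 - 3)/(s^2 + 9)^3.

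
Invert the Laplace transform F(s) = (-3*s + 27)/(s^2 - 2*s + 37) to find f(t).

Complete the square in the denominator: s^2 - 2*s + 37 = (s - 1)^2 + 6^2.
Split the numerator to match: -3*s + 27 = -3·(s - 1) + 4·6.
Invert each term: -3·(s - 1)/((s - 1)^2 + 36) ↔ -3e^(t)cos(6t); 4·6/((s - 1)^2 + 36) ↔ 4e^(t)sin(6t).

f(t) = 4*exp(t)*sin(6*t) - 3*exp(t)*cos(6*t)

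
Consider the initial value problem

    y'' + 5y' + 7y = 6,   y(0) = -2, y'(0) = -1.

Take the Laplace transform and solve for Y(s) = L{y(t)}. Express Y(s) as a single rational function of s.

Y(s) = (-2*s^2 - 11*s + 6)/(s^3 + 5*s^2 + 7*s)

Transform both sides with L{·}.
The derivative rules (L{y''} = s^2 Y - s·y(0) - y'(0) and L{y'} = sY - y(0), with y(0) = -2, y'(0) = -1) turn the left side into (s^2 + 5*s + 7)Y - (-2*s - 11).
The right side is L{6} = 6/s.
So (s^2 + 5*s + 7)Y = 6/s + (-2*s - 11).
Solve for Y(s) and write it as one ratio of polynomials.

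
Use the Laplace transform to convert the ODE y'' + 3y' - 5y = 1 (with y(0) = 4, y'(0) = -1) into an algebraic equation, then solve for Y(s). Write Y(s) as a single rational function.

Laplace-transform each side.
Using L{y''} = s^2 Y - s·y(0) - y'(0) and L{y'} = sY - y(0), with y(0) = 4, y'(0) = -1, the left side becomes (s^2 + 3*s - 5)Y - (4*s + 11).
The right side is L{1} = 1/s.
So (s^2 + 3*s - 5)Y = 1/s + (4*s + 11).
Isolate Y and clear denominators.

Y(s) = (4*s^2 + 11*s + 1)/(s^3 + 3*s^2 - 5*s)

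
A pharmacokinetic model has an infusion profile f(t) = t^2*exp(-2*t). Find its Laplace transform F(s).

L{e^(-2t)} = 1/(s + 2).
Then apply L{t^2·g(t)} = (-1)^2 d^2/ds^2[G(s)] with G(s) = 1/(s + 2):
differentiating 2 times and applying the sign gives 2/(s + 2)^3.

F(s) = 2/(s + 2)^3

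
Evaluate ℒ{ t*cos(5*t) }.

(s - 5)*(s + 5)/(s^2 + 25)^2

L{cos(5t)} = s/(s^2 + 25).
Then apply L{t·g(t)} = -d/ds[G(s)] with G(s) = s/(s^2 + 25):
differentiating 1 time and applying the sign gives (s - 5)*(s + 5)/(s^2 + 25)^2.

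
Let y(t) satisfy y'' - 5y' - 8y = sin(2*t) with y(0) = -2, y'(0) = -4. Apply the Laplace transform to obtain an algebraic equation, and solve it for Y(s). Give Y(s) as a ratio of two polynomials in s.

Y(s) = (-2*s^3 + 6*s^2 - 8*s + 26)/(s^4 - 5*s^3 - 4*s^2 - 20*s - 32)

Apply the Laplace transform to the equation.
With L{y''} = s^2 Y - s·y(0) - y'(0) and L{y'} = sY - y(0), with y(0) = -2, y'(0) = -4: the LHS transforms to (s^2 - 5*s - 8)Y - (-2*s + 6).
The right side is L{sin(2*t)} = 2/(s^2 + 4).
So (s^2 - 5*s - 8)Y = 2/(s^2 + 4) + (-2*s + 6).
Isolate Y and clear denominators.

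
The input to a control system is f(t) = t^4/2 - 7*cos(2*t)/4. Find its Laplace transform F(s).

By linearity of the Laplace transform, transform each term separately.
(1/2)·[L{t^4} = 4!/s^5 = 24/s^5]; (-7/4)·[L{cos(2t)} = s/(s^2 + 4)].

F(s) = -7*s/(4*(s^2 + 4)) + 12/s^5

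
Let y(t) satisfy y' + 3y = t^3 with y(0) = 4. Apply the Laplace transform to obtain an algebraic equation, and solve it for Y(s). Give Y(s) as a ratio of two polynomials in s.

Y(s) = (4*s^4 + 6)/(s^5 + 3*s^4)

Take the Laplace transform of both sides.
Using L{y'} = sY - y(0) = sY - 4, the left side becomes (s + 3)Y - (4).
The right side is L{t^3} = 6/s^4.
So (s + 3)Y = 6/s^4 + (4).
Divide through and combine into a single rational function.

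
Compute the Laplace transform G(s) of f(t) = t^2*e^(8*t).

G(s) = 2/(s - 8)^3

L{e^(8t)} = 1/(s - 8).
Then apply L{t^2·g(t)} = (-1)^2 d^2/ds^2[H(s)] with H(s) = 1/(s - 8):
differentiating 2 times and applying the sign gives 2/(s - 8)^3.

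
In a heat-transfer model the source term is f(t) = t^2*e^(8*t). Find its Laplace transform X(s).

L{e^(8t)} = 1/(s - 8).
Then apply L{t^2·g(t)} = (-1)^2 d^2/ds^2[G(s)] with G(s) = 1/(s - 8):
differentiating 2 times and applying the sign gives 2/(s - 8)^3.

X(s) = 2/(s - 8)^3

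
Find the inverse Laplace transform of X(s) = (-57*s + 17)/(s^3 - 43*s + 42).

-5*exp(6*t) + exp(t) + 4*exp(-7*t)

Factor the denominator: s^3 - 43*s + 42 = (s - 6)*(s - 1)*(s + 7).
Partial fraction decomposition gives [4/(s + 7)] + [-5/(s - 6)] + [1/(s - 1)].
Invert each term: 4/(s + 7) ↔ 4e^(-7t); -5/(s - 6) ↔ -5e^(6t); 1/(s - 1) ↔ e^(t).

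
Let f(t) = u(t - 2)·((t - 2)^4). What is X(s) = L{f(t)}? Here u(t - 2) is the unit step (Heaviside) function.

By the second shifting theorem, L{u(t - c)·g(t - c)} = e^(-cs)·G(s) with c = 2 and G(s) = L{g(t)}.
L{t^4} = 4!/s^5 = 24/s^5.

X(s) = 24*exp(-2*s)/s^5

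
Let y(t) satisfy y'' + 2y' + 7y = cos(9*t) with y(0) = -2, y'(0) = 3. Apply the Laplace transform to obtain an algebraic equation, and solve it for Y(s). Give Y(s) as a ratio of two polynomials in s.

Y(s) = (-2*s^3 - s^2 - 161*s - 81)/(s^4 + 2*s^3 + 88*s^2 + 162*s + 567)

Apply the Laplace transform to the equation.
Using L{y''} = s^2 Y - s·y(0) - y'(0) and L{y'} = sY - y(0), with y(0) = -2, y'(0) = 3, the left side becomes (s^2 + 2*s + 7)Y - (-2*s - 1).
The right side is L{cos(9*t)} = s/(s^2 + 81).
So (s^2 + 2*s + 7)Y = s/(s^2 + 81) + (-2*s - 1).
Solve for Y(s) and write it as one ratio of polynomials.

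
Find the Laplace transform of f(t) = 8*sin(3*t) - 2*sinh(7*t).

24/(s^2 + 9) - 14/(s^2 - 49)

By linearity of the Laplace transform, transform each term separately.
(8)·[L{sin(3t)} = 3/(s^2 + 9)]; (-2)·[L{sinh(7t)} = 7/(s^2 - 49)].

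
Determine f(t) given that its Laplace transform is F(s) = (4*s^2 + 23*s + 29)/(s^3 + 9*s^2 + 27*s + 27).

f(t) = -2*t^2*exp(-3*t) - t*exp(-3*t) + 4*exp(-3*t)

Factor the denominator: s^3 + 9*s^2 + 27*s + 27 = (s + 3)^3.
Partial fraction decomposition gives [4/(s + 3)] + [-1/(s + 3)^2] + [-4/(s + 3)^3].
Invert each term: 4/(s + 3) ↔ 4e^(-3t); -1/(s + 3)^2 ↔ -t·e^(-3t); -4/(s + 3)^3 ↔ (-2)t^2·e^(-3t).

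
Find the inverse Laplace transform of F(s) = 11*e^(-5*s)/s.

The factor e^(-5s) signals a time shift by c = 5 (second shifting theorem).
L{11} = 11/s, so L^-1{11/s} = 11.
Hence the inverse is u(t - 5) times that function evaluated at t - 5.

Heaviside(t - 5)*(11)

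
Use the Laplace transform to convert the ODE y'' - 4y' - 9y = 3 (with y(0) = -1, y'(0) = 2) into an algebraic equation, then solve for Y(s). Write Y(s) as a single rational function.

Apply the Laplace transform to the equation.
Using L{y''} = s^2 Y - s·y(0) - y'(0) and L{y'} = sY - y(0), with y(0) = -1, y'(0) = 2, the left side becomes (s^2 - 4*s - 9)Y - (-s + 6).
The right side is L{3} = 3/s.
So (s^2 - 4*s - 9)Y = 3/s + (-s + 6).
Isolate Y and clear denominators.

Y(s) = (-s^2 + 6*s + 3)/(s^3 - 4*s^2 - 9*s)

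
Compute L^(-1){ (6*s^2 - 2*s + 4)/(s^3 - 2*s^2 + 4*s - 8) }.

3*exp(2*t) + 2*sin(2*t) + 3*cos(2*t)

Factor the denominator: s^3 - 2*s^2 + 4*s - 8 = (s - 2)*(s^2 + 4).
Partial fraction decomposition gives [3/(s - 2)] + [3*s/(s^2 + 4)] + [4/(s^2 + 4)].
Invert each term: 3/(s - 2) ↔ 3e^(2t); 3·s/(s^2 + 4) ↔ 3cos(2t); 2·2/(s^2 + 4) ↔ 2sin(2t).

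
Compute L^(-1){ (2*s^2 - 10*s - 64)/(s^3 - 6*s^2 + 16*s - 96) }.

Factor the denominator: s^3 - 6*s^2 + 16*s - 96 = (s - 6)*(s^2 + 16).
Partial fraction decomposition gives [-1/(s - 6)] + [3*s/(s^2 + 16)] + [8/(s^2 + 16)].
Invert each term: -1/(s - 6) ↔ -e^(6t); 3·s/(s^2 + 16) ↔ 3cos(4t); 2·4/(s^2 + 16) ↔ 2sin(4t).

-exp(6*t) + 2*sin(4*t) + 3*cos(4*t)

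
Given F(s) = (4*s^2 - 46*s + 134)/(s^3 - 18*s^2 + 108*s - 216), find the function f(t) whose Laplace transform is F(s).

f(t) = t^2*exp(6*t) + 2*t*exp(6*t) + 4*exp(6*t)

Factor the denominator: s^3 - 18*s^2 + 108*s - 216 = (s - 6)^3.
Partial fraction decomposition gives [4/(s - 6)] + [2/(s - 6)^2] + [2/(s - 6)^3].
Invert each term: 4/(s - 6) ↔ 4e^(6t); 2/(s - 6)^2 ↔ 2t·e^(6t); 2/(s - 6)^3 ↔ (1)t^2·e^(6t).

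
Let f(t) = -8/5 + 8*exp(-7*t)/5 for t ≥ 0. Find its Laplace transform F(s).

F(s) = 8/(5*(s + 7)) - 8/(5*s)

Apply the Laplace transform termwise.
L{-8/5} = (-8/5)/s; (8/5)·[L{e^(-7t)} = 1/(s + 7)].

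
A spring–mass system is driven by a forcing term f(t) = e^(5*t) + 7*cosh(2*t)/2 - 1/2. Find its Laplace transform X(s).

By linearity of the Laplace transform, transform each term separately.
(7/2)·[L{cosh(2t)} = s/(s^2 - 4)]; L{-1/2} = (-1/2)/s; L{e^(5t)} = 1/(s - 5).

X(s) = 7*s/(2*(s^2 - 4)) + 1/(s - 5) - 1/(2*s)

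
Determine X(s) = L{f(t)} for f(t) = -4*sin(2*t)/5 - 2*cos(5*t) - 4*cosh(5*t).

By linearity of the Laplace transform, transform each term separately.
(-4/5)·[L{sin(2t)} = 2/(s^2 + 4)]; (-4)·[L{cosh(5t)} = s/(s^2 - 25)]; (-2)·[L{cos(5t)} = s/(s^2 + 25)].

X(s) = -2*s/(s^2 + 25) - 4*s/(s^2 - 25) - 8/(5*(s^2 + 4))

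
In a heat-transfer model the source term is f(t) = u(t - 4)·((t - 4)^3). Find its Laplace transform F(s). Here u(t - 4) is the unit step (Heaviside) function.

By the second shifting theorem, L{u(t - c)·g(t - c)} = e^(-cs)·G(s) with c = 4 and G(s) = L{g(t)}.
L{t^3} = 3!/s^4 = 6/s^4.

F(s) = 6*exp(-4*s)/s^4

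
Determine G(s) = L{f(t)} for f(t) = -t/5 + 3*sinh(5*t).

Apply the Laplace transform termwise.
(-1/5)·[L{t} = 1!/s^2 = 1/s^2]; (3)·[L{sinh(5t)} = 5/(s^2 - 25)].

G(s) = 15/(s^2 - 25) - 1/(5*s^2)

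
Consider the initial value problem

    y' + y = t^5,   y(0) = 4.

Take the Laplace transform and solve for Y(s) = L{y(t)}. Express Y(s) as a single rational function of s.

Y(s) = (4*s^6 + 120)/(s^7 + s^6)

Transform both sides with L{·}.
Using L{y'} = sY - y(0) = sY - 4, the left side becomes (s + 1)Y - (4).
The right side is L{t^5} = 120/s^6.
So (s + 1)Y = 120/s^6 + (4).
Isolate Y and clear denominators.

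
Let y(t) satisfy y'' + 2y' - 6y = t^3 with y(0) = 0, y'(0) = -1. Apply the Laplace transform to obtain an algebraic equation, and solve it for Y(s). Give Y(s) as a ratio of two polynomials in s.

Laplace-transform each side.
The derivative rules (L{y''} = s^2 Y - s·y(0) - y'(0) and L{y'} = sY - y(0), with y(0) = 0, y'(0) = -1) turn the left side into (s^2 + 2*s - 6)Y - (-1).
The right side is L{t^3} = 6/s^4.
So (s^2 + 2*s - 6)Y = 6/s^4 + (-1).
Isolate Y and clear denominators.

Y(s) = (-s^4 + 6)/(s^6 + 2*s^5 - 6*s^4)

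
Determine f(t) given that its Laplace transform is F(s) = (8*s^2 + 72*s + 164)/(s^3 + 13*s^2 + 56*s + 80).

Factor the denominator: s^3 + 13*s^2 + 56*s + 80 = (s + 4)^2*(s + 5).
Partial fraction decomposition gives [4/(s + 4)] + [4/(s + 4)^2] + [4/(s + 5)].
Invert each term: 4/(s + 4) ↔ 4e^(-4t); 4/(s + 4)^2 ↔ 4t·e^(-4t); 4/(s + 5) ↔ 4e^(-5t).

f(t) = 4*t*exp(-4*t) + 4*exp(-4*t) + 4*exp(-5*t)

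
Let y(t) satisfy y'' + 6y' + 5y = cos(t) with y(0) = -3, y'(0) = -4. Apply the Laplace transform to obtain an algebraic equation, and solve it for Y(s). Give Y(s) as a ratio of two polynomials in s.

Transform both sides with L{·}.
With L{y''} = s^2 Y - s·y(0) - y'(0) and L{y'} = sY - y(0), with y(0) = -3, y'(0) = -4: the LHS transforms to (s^2 + 6*s + 5)Y - (-3*s - 22).
The right side is L{cos(t)} = s/(s^2 + 1).
So (s^2 + 6*s + 5)Y = s/(s^2 + 1) + (-3*s - 22).
Divide through and combine into a single rational function.

Y(s) = (-3*s^3 - 22*s^2 - 2*s - 22)/(s^4 + 6*s^3 + 6*s^2 + 6*s + 5)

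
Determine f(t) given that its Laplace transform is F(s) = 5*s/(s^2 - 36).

Since L{cosh(6t)} = s/(s^2 - 36), the inverse is cosh(6*t), scaled by 5.

f(t) = 5*cosh(6*t)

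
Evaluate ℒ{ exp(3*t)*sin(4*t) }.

L{sin(4t)} = 4/(s^2 + 16).
By the first shifting theorem, multiplying by e^(3t) replaces s with s - 3.

4/((s - 3)^2 + 16)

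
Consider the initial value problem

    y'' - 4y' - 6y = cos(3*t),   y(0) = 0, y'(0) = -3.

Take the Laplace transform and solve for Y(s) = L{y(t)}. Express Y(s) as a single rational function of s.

Transform both sides with L{·}.
Using L{y''} = s^2 Y - s·y(0) - y'(0) and L{y'} = sY - y(0), with y(0) = 0, y'(0) = -3, the left side becomes (s^2 - 4*s - 6)Y - (-3).
The right side is L{cos(3*t)} = s/(s^2 + 9).
So (s^2 - 4*s - 6)Y = s/(s^2 + 9) + (-3).
Isolate Y and clear denominators.

Y(s) = (-3*s^2 + s - 27)/(s^4 - 4*s^3 + 3*s^2 - 36*s - 54)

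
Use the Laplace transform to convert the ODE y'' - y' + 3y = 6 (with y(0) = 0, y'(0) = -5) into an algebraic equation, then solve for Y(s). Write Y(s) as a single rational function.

Y(s) = (-5*s + 6)/(s^3 - s^2 + 3*s)

Laplace-transform each side.
With L{y''} = s^2 Y - s·y(0) - y'(0) and L{y'} = sY - y(0), with y(0) = 0, y'(0) = -5: the LHS transforms to (s^2 - s + 3)Y - (-5).
The right side is L{6} = 6/s.
So (s^2 - s + 3)Y = 6/s + (-5).
Isolate Y and clear denominators.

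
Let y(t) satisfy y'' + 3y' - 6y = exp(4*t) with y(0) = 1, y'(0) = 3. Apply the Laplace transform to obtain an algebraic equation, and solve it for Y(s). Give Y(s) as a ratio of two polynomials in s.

Take the Laplace transform of both sides.
Using L{y''} = s^2 Y - s·y(0) - y'(0) and L{y'} = sY - y(0), with y(0) = 1, y'(0) = 3, the left side becomes (s^2 + 3*s - 6)Y - (s + 6).
The right side is L{exp(4*t)} = 1/(s - 4).
So (s^2 + 3*s - 6)Y = 1/(s - 4) + (s + 6).
Solve for Y(s) and write it as one ratio of polynomials.

Y(s) = (s^2 + 2*s - 23)/(s^3 - s^2 - 18*s + 24)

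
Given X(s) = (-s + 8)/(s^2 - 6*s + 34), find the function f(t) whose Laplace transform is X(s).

Complete the square in the denominator: s^2 - 6*s + 34 = (s - 3)^2 + 5^2.
Split the numerator to match: -s + 8 = -1·(s - 3) + 1·5.
Invert each term: -1·(s - 3)/((s - 3)^2 + 25) ↔ -e^(3t)cos(5t); 1·5/((s - 3)^2 + 25) ↔ e^(3t)sin(5t).

f(t) = exp(3*t)*sin(5*t) - exp(3*t)*cos(5*t)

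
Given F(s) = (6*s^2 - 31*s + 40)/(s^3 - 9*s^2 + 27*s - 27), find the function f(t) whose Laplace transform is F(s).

Factor the denominator: s^3 - 9*s^2 + 27*s - 27 = (s - 3)^3.
Partial fraction decomposition gives [6/(s - 3)] + [5/(s - 3)^2] + [(s - 3)^(-3)].
Invert each term: 6/(s - 3) ↔ 6e^(3t); 5/(s - 3)^2 ↔ 5t·e^(3t); 1/(s - 3)^3 ↔ (1/2)t^2·e^(3t).

f(t) = t^2*exp(3*t)/2 + 5*t*exp(3*t) + 6*exp(3*t)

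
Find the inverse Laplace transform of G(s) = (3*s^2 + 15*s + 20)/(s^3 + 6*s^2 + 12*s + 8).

Factor the denominator: s^3 + 6*s^2 + 12*s + 8 = (s + 2)^3.
Partial fraction decomposition gives [3/(s + 2)] + [3/(s + 2)^2] + [2/(s + 2)^3].
Invert each term: 3/(s + 2) ↔ 3e^(-2t); 3/(s + 2)^2 ↔ 3t·e^(-2t); 2/(s + 2)^3 ↔ (1)t^2·e^(-2t).

t^2*exp(-2*t) + 3*t*exp(-2*t) + 3*exp(-2*t)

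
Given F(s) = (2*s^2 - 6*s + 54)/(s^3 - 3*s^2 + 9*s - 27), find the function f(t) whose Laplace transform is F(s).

f(t) = 3*exp(3*t) - 3*sin(3*t) - cos(3*t)

Factor the denominator: s^3 - 3*s^2 + 9*s - 27 = (s - 3)*(s^2 + 9).
Partial fraction decomposition gives [3/(s - 3)] + [-s/(s^2 + 9)] + [-9/(s^2 + 9)].
Invert each term: 3/(s - 3) ↔ 3e^(3t); -1·s/(s^2 + 9) ↔ -cos(3t); -3·3/(s^2 + 9) ↔ -3sin(3t).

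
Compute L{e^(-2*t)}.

L{1} = 1/s.
By the first shifting theorem, multiplying by e^(-2t) replaces s with s + 2.

1/(s + 2)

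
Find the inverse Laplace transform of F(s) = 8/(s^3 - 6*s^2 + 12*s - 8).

Rewrite the denominator: s^3 - 6*s^2 + 12*s - 8 = (s - 2)^3.
The form in (s - 2) signals a first-shifting-theorem factor e^(2t).
Since L{t^2} = 2!/s^3 = 2/s^3, the inverse is t^2*e^(2*t), scaled by 4.

4*t^2*exp(2*t)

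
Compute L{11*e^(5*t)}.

L{11} = 11/s.
By the first shifting theorem, multiplying by e^(5t) replaces s with s - 5.

11/(s - 5)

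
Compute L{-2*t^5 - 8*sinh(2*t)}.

Apply the Laplace transform termwise.
(-8)·[L{sinh(2t)} = 2/(s^2 - 4)]; (-2)·[L{t^5} = 5!/s^6 = 120/s^6].

-16/(s^2 - 4) - 240/s^6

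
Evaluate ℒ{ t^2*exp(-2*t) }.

L{e^(-2t)} = 1/(s + 2).
Then apply L{t^2·g(t)} = (-1)^2 d^2/ds^2[G(s)] with G(s) = 1/(s + 2):
differentiating 2 times and applying the sign gives 2/(s + 2)^3.

2/(s + 2)^3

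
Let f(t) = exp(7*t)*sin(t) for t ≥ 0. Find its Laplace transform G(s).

L{sin(t)} = 1/(s^2 + 1).
By the first shifting theorem, multiplying by e^(7t) replaces s with s - 7.

G(s) = 1/((s - 7)^2 + 1)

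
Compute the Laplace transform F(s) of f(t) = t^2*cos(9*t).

F(s) = 2*s*(s^2 - 243)/(s^2 + 81)^3

L{cos(9t)} = s/(s^2 + 81).
Then apply L{t^2·g(t)} = (-1)^2 d^2/ds^2[G(s)] with G(s) = s/(s^2 + 81):
differentiating 2 times and applying the sign gives 2*s*(s^2 - 243)/(s^2 + 81)^3.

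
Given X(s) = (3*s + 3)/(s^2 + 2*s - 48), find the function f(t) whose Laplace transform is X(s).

Rewrite the denominator: s^2 + 2*s - 48 = (s + 1)^2 - 49.
The form in (s + 1) signals a first-shifting-theorem factor e^(-t).
Since L{cosh(7t)} = s/(s^2 - 49), the inverse is e^(-t)*cosh(7*t), scaled by 3.

f(t) = 3*exp(-t)*cosh(7*t)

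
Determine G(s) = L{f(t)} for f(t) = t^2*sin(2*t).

L{sin(2t)} = 2/(s^2 + 4).
Then apply L{t^2·g(t)} = (-1)^2 d^2/ds^2[H(s)] with H(s) = 2/(s^2 + 4):
differentiating 2 times and applying the sign gives 4*(3*s^2 - 4)/(s^2 + 4)^3.

G(s) = 4*(3*s^2 - 4)/(s^2 + 4)^3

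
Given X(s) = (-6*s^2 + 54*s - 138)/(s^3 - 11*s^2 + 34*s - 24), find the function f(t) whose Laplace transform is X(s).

Factor the denominator: s^3 - 11*s^2 + 34*s - 24 = (s - 6)*(s - 4)*(s - 1).
Partial fraction decomposition gives [-6/(s - 1)] + [3/(s - 4)] + [-3/(s - 6)].
Invert each term: -6/(s - 1) ↔ -6e^(t); 3/(s - 4) ↔ 3e^(4t); -3/(s - 6) ↔ -3e^(6t).

f(t) = -3*exp(6*t) + 3*exp(4*t) - 6*exp(t)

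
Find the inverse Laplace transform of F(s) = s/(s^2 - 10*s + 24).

Factor the denominator: s^2 - 10*s + 24 = (s - 6)*(s - 4).
Partial fraction decomposition gives [-2/(s - 4)] + [3/(s - 6)].
Invert each term: -2/(s - 4) ↔ -2e^(4t); 3/(s - 6) ↔ 3e^(6t).

3*exp(6*t) - 2*exp(4*t)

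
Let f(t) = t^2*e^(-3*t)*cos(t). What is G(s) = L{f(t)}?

L{cos(t)} = s/(s^2 + 1).
Multiplying by e^(-3t) shifts s → s + 3, so L{e^(-3*t)*cos(t)} = (s + 3)/((s + 3)^2 + 1).
Then apply L{t^2·g(t)} = (-1)^2 d^2/ds^2[H(s)] with H(s) = (s + 3)/((s + 3)^2 + 1):
differentiating 2 times and applying the sign gives 2*(s + 3)*(s^2 + 6*s + 6)/(s^2 + 6*s + 10)^3.

G(s) = 2*(s + 3)*(s^2 + 6*s + 6)/(s^2 + 6*s + 10)^3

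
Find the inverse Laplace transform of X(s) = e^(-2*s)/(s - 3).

The factor e^(-2s) signals a time shift by c = 2 (second shifting theorem).
L{e^(3t)} = 1/(s - 3), so L^-1{1/(s - 3)} = e^(3*t).
Hence the inverse is u(t - 2) times that function evaluated at t - 2.

Heaviside(t - 2)*(exp(3*t - 6))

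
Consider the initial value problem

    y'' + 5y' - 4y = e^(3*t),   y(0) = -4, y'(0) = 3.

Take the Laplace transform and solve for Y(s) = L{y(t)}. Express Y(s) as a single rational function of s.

Y(s) = (-4*s^2 - 5*s + 52)/(s^3 + 2*s^2 - 19*s + 12)

Apply the Laplace transform to the equation.
With L{y''} = s^2 Y - s·y(0) - y'(0) and L{y'} = sY - y(0), with y(0) = -4, y'(0) = 3: the LHS transforms to (s^2 + 5*s - 4)Y - (-4*s - 17).
The right side is L{e^(3*t)} = 1/(s - 3).
So (s^2 + 5*s - 4)Y = 1/(s - 3) + (-4*s - 17).
Isolate Y and clear denominators.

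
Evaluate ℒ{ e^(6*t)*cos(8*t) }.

(s - 6)/((s - 6)^2 + 64)

L{cos(8t)} = s/(s^2 + 64).
By the first shifting theorem, multiplying by e^(6t) replaces s with s - 6.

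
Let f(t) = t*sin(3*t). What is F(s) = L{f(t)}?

F(s) = 6*s/(s^2 + 9)^2

L{sin(3t)} = 3/(s^2 + 9).
Then apply L{t·g(t)} = -d/ds[G(s)] with G(s) = 3/(s^2 + 9):
differentiating 1 time and applying the sign gives 6*s/(s^2 + 9)^2.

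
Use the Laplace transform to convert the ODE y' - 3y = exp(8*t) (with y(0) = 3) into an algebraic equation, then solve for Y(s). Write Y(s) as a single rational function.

Transform both sides with L{·}.
With L{y'} = sY - y(0) = sY - 3: the LHS transforms to (s - 3)Y - (3).
The right side is L{exp(8*t)} = 1/(s - 8).
So (s - 3)Y = 1/(s - 8) + (3).
Isolate Y and clear denominators.

Y(s) = (3*s - 23)/(s^2 - 11*s + 24)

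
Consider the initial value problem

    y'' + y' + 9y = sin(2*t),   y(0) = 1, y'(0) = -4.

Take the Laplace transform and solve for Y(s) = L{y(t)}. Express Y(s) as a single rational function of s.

Y(s) = (s^3 - 3*s^2 + 4*s - 10)/(s^4 + s^3 + 13*s^2 + 4*s + 36)

Transform both sides with L{·}.
Using L{y''} = s^2 Y - s·y(0) - y'(0) and L{y'} = sY - y(0), with y(0) = 1, y'(0) = -4, the left side becomes (s^2 + s + 9)Y - (s - 3).
The right side is L{sin(2*t)} = 2/(s^2 + 4).
So (s^2 + s + 9)Y = 2/(s^2 + 4) + (s - 3).
Divide through and combine into a single rational function.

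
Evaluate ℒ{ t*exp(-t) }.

(s + 1)^(-2)

L{e^(-t)} = 1/(s + 1).
Then apply L{t·g(t)} = -d/ds[G(s)] with G(s) = 1/(s + 1):
differentiating 1 time and applying the sign gives (s + 1)^(-2).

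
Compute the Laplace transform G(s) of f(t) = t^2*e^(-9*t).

L{e^(-9t)} = 1/(s + 9).
Then apply L{t^2·g(t)} = (-1)^2 d^2/ds^2[H(s)] with H(s) = 1/(s + 9):
differentiating 2 times and applying the sign gives 2/(s + 9)^3.

G(s) = 2/(s + 9)^3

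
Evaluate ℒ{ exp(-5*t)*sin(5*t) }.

5/((s + 5)^2 + 25)

L{sin(5t)} = 5/(s^2 + 25).
By the first shifting theorem, multiplying by e^(-5t) replaces s with s + 5.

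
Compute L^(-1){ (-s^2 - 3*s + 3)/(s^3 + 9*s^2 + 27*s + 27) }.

3*t^2*exp(-3*t)/2 + 3*t*exp(-3*t) - exp(-3*t)

Factor the denominator: s^3 + 9*s^2 + 27*s + 27 = (s + 3)^3.
Partial fraction decomposition gives [-1/(s + 3)] + [3/(s + 3)^2] + [3/(s + 3)^3].
Invert each term: -1/(s + 3) ↔ -e^(-3t); 3/(s + 3)^2 ↔ 3t·e^(-3t); 3/(s + 3)^3 ↔ (3/2)t^2·e^(-3t).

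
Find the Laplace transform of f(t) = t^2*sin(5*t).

10*(3*s^2 - 25)/(s^2 + 25)^3

L{sin(5t)} = 5/(s^2 + 25).
Then apply L{t^2·g(t)} = (-1)^2 d^2/ds^2[H(s)] with H(s) = 5/(s^2 + 25):
differentiating 2 times and applying the sign gives 10*(3*s^2 - 25)/(s^2 + 25)^3.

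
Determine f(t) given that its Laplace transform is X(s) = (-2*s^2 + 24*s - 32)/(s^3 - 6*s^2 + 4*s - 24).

Factor the denominator: s^3 - 6*s^2 + 4*s - 24 = (s - 6)*(s^2 + 4).
Partial fraction decomposition gives [1/(s - 6)] + [-3*s/(s^2 + 4)] + [6/(s^2 + 4)].
Invert each term: 1/(s - 6) ↔ e^(6t); -3·s/(s^2 + 4) ↔ -3cos(2t); 3·2/(s^2 + 4) ↔ 3sin(2t).

f(t) = exp(6*t) + 3*sin(2*t) - 3*cos(2*t)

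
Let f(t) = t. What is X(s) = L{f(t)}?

X(s) = s^(-2)

L{t} = 1!/s^2 = 1/s^2.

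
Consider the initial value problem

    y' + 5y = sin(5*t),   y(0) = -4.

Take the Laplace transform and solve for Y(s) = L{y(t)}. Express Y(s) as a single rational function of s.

Y(s) = (-4*s^2 - 95)/(s^3 + 5*s^2 + 25*s + 125)

Transform both sides with L{·}.
With L{y'} = sY - y(0) = sY - (-4): the LHS transforms to (s + 5)Y - (-4).
The right side is L{sin(5*t)} = 5/(s^2 + 25).
So (s + 5)Y = 5/(s^2 + 25) + (-4).
Isolate Y and clear denominators.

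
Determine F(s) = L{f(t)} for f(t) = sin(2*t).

F(s) = 2/(s^2 + 4)

L{sin(2t)} = 2/(s^2 + 4).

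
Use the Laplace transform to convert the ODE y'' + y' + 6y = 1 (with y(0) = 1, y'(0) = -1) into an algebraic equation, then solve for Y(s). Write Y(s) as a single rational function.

Y(s) = (s^2 + 1)/(s^3 + s^2 + 6*s)

Apply the Laplace transform to the equation.
The derivative rules (L{y''} = s^2 Y - s·y(0) - y'(0) and L{y'} = sY - y(0), with y(0) = 1, y'(0) = -1) turn the left side into (s^2 + s + 6)Y - (s).
The right side is L{1} = 1/s.
So (s^2 + s + 6)Y = 1/s + (s).
Solve for Y(s) and write it as one ratio of polynomials.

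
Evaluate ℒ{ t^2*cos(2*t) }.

L{cos(2t)} = s/(s^2 + 4).
Then apply L{t^2·g(t)} = (-1)^2 d^2/ds^2[G(s)] with G(s) = s/(s^2 + 4):
differentiating 2 times and applying the sign gives 2*s*(s^2 - 12)/(s^2 + 4)^3.

2*s*(s^2 - 12)/(s^2 + 4)^3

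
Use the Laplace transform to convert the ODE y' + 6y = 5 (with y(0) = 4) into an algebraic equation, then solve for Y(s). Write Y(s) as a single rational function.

Transform both sides with L{·}.
With L{y'} = sY - y(0) = sY - 4: the LHS transforms to (s + 6)Y - (4).
The right side is L{5} = 5/s.
So (s + 6)Y = 5/s + (4).
Divide through and combine into a single rational function.

Y(s) = (4*s + 5)/(s^2 + 6*s)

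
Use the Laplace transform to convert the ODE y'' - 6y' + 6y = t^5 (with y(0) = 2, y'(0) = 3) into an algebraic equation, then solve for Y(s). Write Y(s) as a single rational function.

Y(s) = (2*s^7 - 9*s^6 + 120)/(s^8 - 6*s^7 + 6*s^6)

Take the Laplace transform of both sides.
With L{y''} = s^2 Y - s·y(0) - y'(0) and L{y'} = sY - y(0), with y(0) = 2, y'(0) = 3: the LHS transforms to (s^2 - 6*s + 6)Y - (2*s - 9).
The right side is L{t^5} = 120/s^6.
So (s^2 - 6*s + 6)Y = 120/s^6 + (2*s - 9).
Solve for Y(s) and write it as one ratio of polynomials.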